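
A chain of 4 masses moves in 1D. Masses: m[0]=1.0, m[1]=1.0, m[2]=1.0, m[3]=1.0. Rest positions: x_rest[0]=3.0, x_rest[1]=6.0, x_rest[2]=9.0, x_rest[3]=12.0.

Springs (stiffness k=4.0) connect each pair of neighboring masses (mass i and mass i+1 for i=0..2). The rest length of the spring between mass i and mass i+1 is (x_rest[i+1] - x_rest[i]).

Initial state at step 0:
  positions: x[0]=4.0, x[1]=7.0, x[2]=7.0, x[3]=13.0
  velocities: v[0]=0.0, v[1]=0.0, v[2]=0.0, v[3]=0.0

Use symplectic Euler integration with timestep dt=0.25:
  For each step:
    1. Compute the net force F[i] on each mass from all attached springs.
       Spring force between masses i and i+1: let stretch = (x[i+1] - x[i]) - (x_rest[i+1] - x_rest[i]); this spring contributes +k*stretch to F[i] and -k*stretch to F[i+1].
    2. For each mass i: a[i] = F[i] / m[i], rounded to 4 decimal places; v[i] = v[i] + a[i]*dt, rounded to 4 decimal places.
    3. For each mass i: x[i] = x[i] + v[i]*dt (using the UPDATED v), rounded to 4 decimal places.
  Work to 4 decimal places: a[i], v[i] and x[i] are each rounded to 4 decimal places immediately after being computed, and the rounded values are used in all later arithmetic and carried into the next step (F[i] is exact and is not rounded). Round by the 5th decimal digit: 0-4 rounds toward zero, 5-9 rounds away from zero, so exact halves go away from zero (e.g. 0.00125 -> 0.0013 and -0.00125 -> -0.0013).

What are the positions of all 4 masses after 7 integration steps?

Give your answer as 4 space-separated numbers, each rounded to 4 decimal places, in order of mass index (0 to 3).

Step 0: x=[4.0000 7.0000 7.0000 13.0000] v=[0.0000 0.0000 0.0000 0.0000]
Step 1: x=[4.0000 6.2500 8.5000 12.2500] v=[0.0000 -3.0000 6.0000 -3.0000]
Step 2: x=[3.8125 5.5000 10.3750 11.3125] v=[-0.7500 -3.0000 7.5000 -3.7500]
Step 3: x=[3.2969 5.5469 11.2656 10.8906] v=[-2.0625 0.1875 3.5625 -1.6875]
Step 4: x=[2.5938 6.4610 10.6328 11.3125] v=[-2.8125 3.6562 -2.5312 1.6875]
Step 5: x=[2.1075 7.4512 9.1270 12.3145] v=[-1.9453 3.9608 -6.0233 4.0078]
Step 6: x=[2.2071 7.5244 7.9991 13.2696] v=[0.3984 0.2929 -4.5116 3.8203]
Step 7: x=[2.8860 6.3870 8.0702 13.6571] v=[2.7157 -4.5497 0.2842 1.5498]

Answer: 2.8860 6.3870 8.0702 13.6571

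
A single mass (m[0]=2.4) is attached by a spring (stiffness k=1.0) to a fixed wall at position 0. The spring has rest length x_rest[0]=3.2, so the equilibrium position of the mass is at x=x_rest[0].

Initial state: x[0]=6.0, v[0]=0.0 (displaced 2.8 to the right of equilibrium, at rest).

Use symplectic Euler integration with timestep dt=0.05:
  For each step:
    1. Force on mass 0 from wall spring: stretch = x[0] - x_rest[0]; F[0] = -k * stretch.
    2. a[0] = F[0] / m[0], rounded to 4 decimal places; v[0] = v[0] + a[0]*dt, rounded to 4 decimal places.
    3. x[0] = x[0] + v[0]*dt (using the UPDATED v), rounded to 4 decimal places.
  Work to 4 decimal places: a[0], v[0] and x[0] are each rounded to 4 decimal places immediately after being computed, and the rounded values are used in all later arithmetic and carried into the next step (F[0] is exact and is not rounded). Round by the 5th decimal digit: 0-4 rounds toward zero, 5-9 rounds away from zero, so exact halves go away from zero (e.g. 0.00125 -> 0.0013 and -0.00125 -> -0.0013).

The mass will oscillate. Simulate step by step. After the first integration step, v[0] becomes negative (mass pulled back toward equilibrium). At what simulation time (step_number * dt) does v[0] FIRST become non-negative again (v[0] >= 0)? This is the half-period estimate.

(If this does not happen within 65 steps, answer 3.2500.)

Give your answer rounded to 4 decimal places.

Answer: 3.2500

Derivation:
Step 0: x=[6.0000] v=[0.0000]
Step 1: x=[5.9971] v=[-0.0583]
Step 2: x=[5.9913] v=[-0.1166]
Step 3: x=[5.9826] v=[-0.1748]
Step 4: x=[5.9710] v=[-0.2328]
Step 5: x=[5.9565] v=[-0.2905]
Step 6: x=[5.9391] v=[-0.3479]
Step 7: x=[5.9189] v=[-0.4050]
Step 8: x=[5.8958] v=[-0.4616]
Step 9: x=[5.8699] v=[-0.5178]
Step 10: x=[5.8412] v=[-0.5734]
Step 11: x=[5.8098] v=[-0.6284]
Step 12: x=[5.7757] v=[-0.6828]
Step 13: x=[5.7389] v=[-0.7365]
Step 14: x=[5.6994] v=[-0.7894]
Step 15: x=[5.6573] v=[-0.8415]
Step 16: x=[5.6127] v=[-0.8927]
Step 17: x=[5.5656] v=[-0.9430]
Step 18: x=[5.5160] v=[-0.9923]
Step 19: x=[5.4640] v=[-1.0406]
Step 20: x=[5.4096] v=[-1.0878]
Step 21: x=[5.3529] v=[-1.1338]
Step 22: x=[5.2940] v=[-1.1787]
Step 23: x=[5.2329] v=[-1.2223]
Step 24: x=[5.1697] v=[-1.2647]
Step 25: x=[5.1044] v=[-1.3057]
Step 26: x=[5.0371] v=[-1.3454]
Step 27: x=[4.9679] v=[-1.3837]
Step 28: x=[4.8969] v=[-1.4205]
Step 29: x=[4.8241] v=[-1.4559]
Step 30: x=[4.7496] v=[-1.4897]
Step 31: x=[4.6735] v=[-1.5220]
Step 32: x=[4.5959] v=[-1.5527]
Step 33: x=[4.5168] v=[-1.5818]
Step 34: x=[4.4363] v=[-1.6092]
Step 35: x=[4.3546] v=[-1.6350]
Step 36: x=[4.2716] v=[-1.6591]
Step 37: x=[4.1875] v=[-1.6814]
Step 38: x=[4.1024] v=[-1.7020]
Step 39: x=[4.0164] v=[-1.7208]
Step 40: x=[3.9295] v=[-1.7378]
Step 41: x=[3.8419] v=[-1.7530]
Step 42: x=[3.7536] v=[-1.7664]
Step 43: x=[3.6647] v=[-1.7779]
Step 44: x=[3.5753] v=[-1.7876]
Step 45: x=[3.4855] v=[-1.7954]
Step 46: x=[3.3954] v=[-1.8014]
Step 47: x=[3.3051] v=[-1.8055]
Step 48: x=[3.2147] v=[-1.8077]
Step 49: x=[3.1243] v=[-1.8080]
Step 50: x=[3.0340] v=[-1.8064]
Step 51: x=[2.9439] v=[-1.8029]
Step 52: x=[2.8540] v=[-1.7976]
Step 53: x=[2.7645] v=[-1.7904]
Step 54: x=[2.6754] v=[-1.7813]
Step 55: x=[2.5869] v=[-1.7704]
Step 56: x=[2.4990] v=[-1.7576]
Step 57: x=[2.4119] v=[-1.7430]
Step 58: x=[2.3256] v=[-1.7266]
Step 59: x=[2.2402] v=[-1.7084]
Step 60: x=[2.1558] v=[-1.6884]
Step 61: x=[2.0725] v=[-1.6666]
Step 62: x=[1.9903] v=[-1.6431]
Step 63: x=[1.9094] v=[-1.6179]
Step 64: x=[1.8299] v=[-1.5910]
Step 65: x=[1.7518] v=[-1.5625]
v[0] did not become non-negative within 65 steps; using fallback time=3.2500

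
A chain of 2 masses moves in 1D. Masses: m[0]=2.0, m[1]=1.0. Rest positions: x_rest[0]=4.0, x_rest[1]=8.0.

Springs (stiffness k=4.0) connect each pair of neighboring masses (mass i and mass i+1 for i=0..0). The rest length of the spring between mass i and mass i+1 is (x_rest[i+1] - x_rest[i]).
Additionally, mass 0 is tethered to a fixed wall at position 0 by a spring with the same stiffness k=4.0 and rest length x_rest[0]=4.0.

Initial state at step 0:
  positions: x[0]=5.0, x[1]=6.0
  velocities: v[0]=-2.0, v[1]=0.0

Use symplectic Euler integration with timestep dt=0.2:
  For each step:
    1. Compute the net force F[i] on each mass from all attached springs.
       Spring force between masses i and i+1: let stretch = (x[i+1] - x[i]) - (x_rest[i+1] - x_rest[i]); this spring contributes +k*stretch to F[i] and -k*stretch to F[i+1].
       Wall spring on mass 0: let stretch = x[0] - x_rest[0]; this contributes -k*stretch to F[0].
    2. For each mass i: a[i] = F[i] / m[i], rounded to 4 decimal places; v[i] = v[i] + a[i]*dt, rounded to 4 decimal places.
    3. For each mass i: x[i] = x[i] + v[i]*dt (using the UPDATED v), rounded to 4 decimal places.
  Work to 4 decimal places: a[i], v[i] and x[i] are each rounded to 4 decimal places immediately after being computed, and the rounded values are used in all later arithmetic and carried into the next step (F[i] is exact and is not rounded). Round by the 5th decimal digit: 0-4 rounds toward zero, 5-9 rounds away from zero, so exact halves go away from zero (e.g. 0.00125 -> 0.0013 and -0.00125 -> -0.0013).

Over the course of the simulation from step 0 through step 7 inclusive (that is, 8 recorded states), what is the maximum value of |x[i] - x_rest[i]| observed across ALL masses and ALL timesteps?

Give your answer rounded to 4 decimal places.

Answer: 2.3044

Derivation:
Step 0: x=[5.0000 6.0000] v=[-2.0000 0.0000]
Step 1: x=[4.2800 6.4800] v=[-3.6000 2.4000]
Step 2: x=[3.3936 7.2480] v=[-4.4320 3.8400]
Step 3: x=[2.5441 8.0393] v=[-4.2477 3.9565]
Step 4: x=[1.9306 8.5914] v=[-3.0673 2.7603]
Step 5: x=[1.6956 8.7177] v=[-1.1752 0.6317]
Step 6: x=[1.8867 8.3605] v=[0.9554 -1.7860]
Step 7: x=[2.4447 7.6075] v=[2.7902 -3.7650]
Max displacement = 2.3044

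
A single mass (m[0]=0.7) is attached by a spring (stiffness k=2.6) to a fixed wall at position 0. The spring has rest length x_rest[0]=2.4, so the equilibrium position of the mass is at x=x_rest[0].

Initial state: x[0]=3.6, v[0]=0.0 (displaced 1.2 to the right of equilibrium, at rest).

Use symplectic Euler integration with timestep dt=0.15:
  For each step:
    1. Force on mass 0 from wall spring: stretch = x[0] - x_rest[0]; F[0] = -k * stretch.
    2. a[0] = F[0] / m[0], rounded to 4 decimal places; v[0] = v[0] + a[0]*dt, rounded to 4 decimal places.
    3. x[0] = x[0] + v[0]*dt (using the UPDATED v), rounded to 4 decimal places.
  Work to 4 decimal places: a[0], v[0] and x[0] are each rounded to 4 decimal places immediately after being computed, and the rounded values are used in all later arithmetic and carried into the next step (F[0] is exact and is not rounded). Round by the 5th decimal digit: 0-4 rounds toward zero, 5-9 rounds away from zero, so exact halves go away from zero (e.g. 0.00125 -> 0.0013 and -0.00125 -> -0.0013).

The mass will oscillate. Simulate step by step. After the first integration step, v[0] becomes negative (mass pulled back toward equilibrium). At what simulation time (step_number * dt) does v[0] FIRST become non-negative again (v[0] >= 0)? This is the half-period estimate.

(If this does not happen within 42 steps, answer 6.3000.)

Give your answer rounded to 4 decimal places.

Step 0: x=[3.6000] v=[0.0000]
Step 1: x=[3.4997] v=[-0.6686]
Step 2: x=[3.3075] v=[-1.2813]
Step 3: x=[3.0395] v=[-1.7869]
Step 4: x=[2.7180] v=[-2.1432]
Step 5: x=[2.3699] v=[-2.3204]
Step 6: x=[2.0244] v=[-2.3036]
Step 7: x=[1.7103] v=[-2.0943]
Step 8: x=[1.4538] v=[-1.7100]
Step 9: x=[1.2764] v=[-1.1828]
Step 10: x=[1.1929] v=[-0.5568]
Step 11: x=[1.2103] v=[0.1157]
First v>=0 after going negative at step 11, time=1.6500

Answer: 1.6500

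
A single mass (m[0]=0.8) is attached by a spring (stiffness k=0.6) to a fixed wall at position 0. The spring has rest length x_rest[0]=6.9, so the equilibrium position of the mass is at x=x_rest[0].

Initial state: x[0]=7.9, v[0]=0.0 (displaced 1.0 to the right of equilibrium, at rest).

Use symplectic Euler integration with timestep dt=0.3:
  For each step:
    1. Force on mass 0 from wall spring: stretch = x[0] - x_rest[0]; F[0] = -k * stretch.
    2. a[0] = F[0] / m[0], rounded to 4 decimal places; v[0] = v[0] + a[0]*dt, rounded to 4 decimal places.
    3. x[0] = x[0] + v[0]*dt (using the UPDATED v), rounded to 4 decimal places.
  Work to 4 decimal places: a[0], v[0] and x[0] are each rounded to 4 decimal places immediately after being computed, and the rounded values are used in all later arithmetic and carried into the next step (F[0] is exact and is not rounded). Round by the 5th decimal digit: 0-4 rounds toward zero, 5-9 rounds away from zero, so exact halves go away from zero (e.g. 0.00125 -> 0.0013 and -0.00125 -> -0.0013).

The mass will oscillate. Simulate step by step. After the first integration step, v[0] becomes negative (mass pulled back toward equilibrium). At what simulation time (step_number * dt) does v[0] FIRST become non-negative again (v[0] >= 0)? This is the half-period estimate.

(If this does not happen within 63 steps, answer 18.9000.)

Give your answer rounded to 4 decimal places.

Answer: 3.9000

Derivation:
Step 0: x=[7.9000] v=[0.0000]
Step 1: x=[7.8325] v=[-0.2250]
Step 2: x=[7.7021] v=[-0.4348]
Step 3: x=[7.5175] v=[-0.6153]
Step 4: x=[7.2912] v=[-0.7542]
Step 5: x=[7.0385] v=[-0.8422]
Step 6: x=[6.7765] v=[-0.8734]
Step 7: x=[6.5228] v=[-0.8456]
Step 8: x=[6.2946] v=[-0.7607]
Step 9: x=[6.1073] v=[-0.6245]
Step 10: x=[5.9734] v=[-0.4462]
Step 11: x=[5.9021] v=[-0.2377]
Step 12: x=[5.8981] v=[-0.0132]
Step 13: x=[5.9618] v=[0.2122]
First v>=0 after going negative at step 13, time=3.9000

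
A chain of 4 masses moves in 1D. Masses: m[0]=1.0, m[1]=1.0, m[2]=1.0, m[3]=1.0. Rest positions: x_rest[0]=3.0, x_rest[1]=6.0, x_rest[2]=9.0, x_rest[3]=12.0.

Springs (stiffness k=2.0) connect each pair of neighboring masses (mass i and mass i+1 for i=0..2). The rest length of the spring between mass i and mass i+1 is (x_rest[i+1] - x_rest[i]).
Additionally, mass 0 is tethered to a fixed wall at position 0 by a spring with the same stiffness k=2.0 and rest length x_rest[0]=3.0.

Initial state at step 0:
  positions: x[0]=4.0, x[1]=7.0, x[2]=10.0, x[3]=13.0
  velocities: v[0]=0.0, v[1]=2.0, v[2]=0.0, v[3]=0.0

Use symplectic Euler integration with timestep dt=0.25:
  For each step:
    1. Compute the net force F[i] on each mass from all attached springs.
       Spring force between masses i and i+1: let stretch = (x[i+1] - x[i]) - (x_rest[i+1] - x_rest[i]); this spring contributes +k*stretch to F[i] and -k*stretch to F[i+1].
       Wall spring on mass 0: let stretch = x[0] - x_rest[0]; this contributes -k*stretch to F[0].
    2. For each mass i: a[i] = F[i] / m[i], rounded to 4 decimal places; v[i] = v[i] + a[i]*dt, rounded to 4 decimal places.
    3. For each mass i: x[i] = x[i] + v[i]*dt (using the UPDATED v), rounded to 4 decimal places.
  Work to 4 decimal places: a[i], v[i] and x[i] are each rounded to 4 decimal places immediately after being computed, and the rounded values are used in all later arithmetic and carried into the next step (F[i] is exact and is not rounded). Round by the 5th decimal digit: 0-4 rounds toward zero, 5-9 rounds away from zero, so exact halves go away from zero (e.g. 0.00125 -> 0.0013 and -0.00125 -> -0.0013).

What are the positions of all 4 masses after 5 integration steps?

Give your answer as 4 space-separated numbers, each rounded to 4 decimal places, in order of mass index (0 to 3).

Answer: 3.6721 7.4792 10.6620 13.1255

Derivation:
Step 0: x=[4.0000 7.0000 10.0000 13.0000] v=[0.0000 2.0000 0.0000 0.0000]
Step 1: x=[3.8750 7.5000 10.0000 13.0000] v=[-0.5000 2.0000 0.0000 0.0000]
Step 2: x=[3.7188 7.8594 10.0625 13.0000] v=[-0.6250 1.4375 0.2500 0.0000]
Step 3: x=[3.6153 7.9766 10.2168 13.0078] v=[-0.4141 0.4688 0.6172 0.0313]
Step 4: x=[3.6050 7.8287 10.4400 13.0418] v=[-0.0411 -0.5918 0.8926 0.1358]
Step 5: x=[3.6721 7.4792 10.6620 13.1255] v=[0.2683 -1.3980 0.8879 0.3349]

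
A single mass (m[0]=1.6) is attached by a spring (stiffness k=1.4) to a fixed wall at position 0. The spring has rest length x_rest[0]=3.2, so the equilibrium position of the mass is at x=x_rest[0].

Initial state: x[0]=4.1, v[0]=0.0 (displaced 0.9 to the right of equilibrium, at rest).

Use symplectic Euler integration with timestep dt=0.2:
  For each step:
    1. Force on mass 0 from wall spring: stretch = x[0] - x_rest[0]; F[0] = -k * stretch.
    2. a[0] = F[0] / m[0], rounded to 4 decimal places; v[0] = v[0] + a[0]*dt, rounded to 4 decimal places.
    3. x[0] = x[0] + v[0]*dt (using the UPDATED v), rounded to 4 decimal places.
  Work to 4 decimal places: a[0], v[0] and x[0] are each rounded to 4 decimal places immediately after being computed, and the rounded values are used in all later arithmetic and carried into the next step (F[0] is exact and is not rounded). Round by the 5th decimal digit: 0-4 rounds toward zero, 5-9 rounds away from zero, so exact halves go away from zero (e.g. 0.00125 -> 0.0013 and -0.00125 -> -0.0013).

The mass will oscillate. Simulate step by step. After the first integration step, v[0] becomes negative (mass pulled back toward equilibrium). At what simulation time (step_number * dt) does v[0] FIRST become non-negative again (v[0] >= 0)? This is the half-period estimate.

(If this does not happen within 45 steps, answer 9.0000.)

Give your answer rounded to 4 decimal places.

Answer: 3.4000

Derivation:
Step 0: x=[4.1000] v=[0.0000]
Step 1: x=[4.0685] v=[-0.1575]
Step 2: x=[4.0066] v=[-0.3095]
Step 3: x=[3.9165] v=[-0.4507]
Step 4: x=[3.8013] v=[-0.5761]
Step 5: x=[3.6650] v=[-0.6813]
Step 6: x=[3.5125] v=[-0.7627]
Step 7: x=[3.3490] v=[-0.8174]
Step 8: x=[3.1803] v=[-0.8435]
Step 9: x=[3.0123] v=[-0.8401]
Step 10: x=[2.8508] v=[-0.8073]
Step 11: x=[2.7016] v=[-0.7462]
Step 12: x=[2.5698] v=[-0.6590]
Step 13: x=[2.4601] v=[-0.5487]
Step 14: x=[2.3763] v=[-0.4192]
Step 15: x=[2.3213] v=[-0.2751]
Step 16: x=[2.2970] v=[-0.1213]
Step 17: x=[2.3043] v=[0.0367]
First v>=0 after going negative at step 17, time=3.4000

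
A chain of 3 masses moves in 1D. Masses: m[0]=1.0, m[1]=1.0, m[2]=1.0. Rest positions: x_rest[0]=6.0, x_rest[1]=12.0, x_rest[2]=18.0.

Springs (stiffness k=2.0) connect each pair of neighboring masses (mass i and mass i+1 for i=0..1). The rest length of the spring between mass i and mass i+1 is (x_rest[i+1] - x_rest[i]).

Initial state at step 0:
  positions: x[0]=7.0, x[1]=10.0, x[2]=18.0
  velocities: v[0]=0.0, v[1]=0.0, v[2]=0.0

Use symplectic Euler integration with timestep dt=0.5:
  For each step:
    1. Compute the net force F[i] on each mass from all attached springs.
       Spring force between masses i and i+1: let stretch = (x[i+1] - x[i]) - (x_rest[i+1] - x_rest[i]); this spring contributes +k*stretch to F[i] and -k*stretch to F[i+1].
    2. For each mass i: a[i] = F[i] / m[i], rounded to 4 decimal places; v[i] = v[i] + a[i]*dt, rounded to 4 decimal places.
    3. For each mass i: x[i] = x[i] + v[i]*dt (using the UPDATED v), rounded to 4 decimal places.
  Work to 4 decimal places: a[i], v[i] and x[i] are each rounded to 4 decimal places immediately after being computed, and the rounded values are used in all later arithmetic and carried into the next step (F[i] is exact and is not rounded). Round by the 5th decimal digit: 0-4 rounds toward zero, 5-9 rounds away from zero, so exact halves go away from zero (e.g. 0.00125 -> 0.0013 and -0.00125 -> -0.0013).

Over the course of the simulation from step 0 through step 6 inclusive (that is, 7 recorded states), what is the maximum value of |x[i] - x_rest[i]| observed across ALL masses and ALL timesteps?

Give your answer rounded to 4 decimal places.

Step 0: x=[7.0000 10.0000 18.0000] v=[0.0000 0.0000 0.0000]
Step 1: x=[5.5000 12.5000 17.0000] v=[-3.0000 5.0000 -2.0000]
Step 2: x=[4.5000 13.7500 16.7500] v=[-2.0000 2.5000 -0.5000]
Step 3: x=[5.1250 11.8750 18.0000] v=[1.2500 -3.7500 2.5000]
Step 4: x=[6.1250 9.6875 19.1875] v=[2.0000 -4.3750 2.3750]
Step 5: x=[5.9063 10.4688 18.6250] v=[-0.4375 1.5625 -1.1250]
Step 6: x=[4.9688 13.0469 16.9844] v=[-1.8750 5.1562 -3.2812]
Max displacement = 2.3125

Answer: 2.3125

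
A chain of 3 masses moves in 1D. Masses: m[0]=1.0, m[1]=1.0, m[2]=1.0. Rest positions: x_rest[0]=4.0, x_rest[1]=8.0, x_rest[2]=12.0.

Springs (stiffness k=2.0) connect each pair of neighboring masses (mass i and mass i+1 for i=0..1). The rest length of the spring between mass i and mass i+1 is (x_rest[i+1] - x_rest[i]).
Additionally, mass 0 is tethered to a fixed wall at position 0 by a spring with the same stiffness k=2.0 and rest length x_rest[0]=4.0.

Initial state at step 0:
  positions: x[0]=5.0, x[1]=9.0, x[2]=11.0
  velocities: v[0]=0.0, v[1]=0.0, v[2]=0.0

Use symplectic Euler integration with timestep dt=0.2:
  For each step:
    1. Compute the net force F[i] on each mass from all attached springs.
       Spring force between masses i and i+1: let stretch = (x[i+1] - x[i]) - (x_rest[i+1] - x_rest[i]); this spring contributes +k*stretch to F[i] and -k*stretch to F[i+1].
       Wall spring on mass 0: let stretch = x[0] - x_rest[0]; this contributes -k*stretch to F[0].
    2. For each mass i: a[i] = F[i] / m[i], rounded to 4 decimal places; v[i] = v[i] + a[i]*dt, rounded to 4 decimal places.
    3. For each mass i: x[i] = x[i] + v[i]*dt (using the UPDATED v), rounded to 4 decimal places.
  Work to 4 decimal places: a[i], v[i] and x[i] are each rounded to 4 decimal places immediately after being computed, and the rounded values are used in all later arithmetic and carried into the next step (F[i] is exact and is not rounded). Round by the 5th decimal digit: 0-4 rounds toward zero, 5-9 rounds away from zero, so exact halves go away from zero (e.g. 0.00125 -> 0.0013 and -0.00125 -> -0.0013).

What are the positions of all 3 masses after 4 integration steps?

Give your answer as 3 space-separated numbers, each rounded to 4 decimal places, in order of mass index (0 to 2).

Step 0: x=[5.0000 9.0000 11.0000] v=[0.0000 0.0000 0.0000]
Step 1: x=[4.9200 8.8400 11.1600] v=[-0.4000 -0.8000 0.8000]
Step 2: x=[4.7600 8.5520 11.4544] v=[-0.8000 -1.4400 1.4720]
Step 3: x=[4.5226 8.1928 11.8366] v=[-1.1872 -1.7958 1.9110]
Step 4: x=[4.2170 7.8315 12.2473] v=[-1.5282 -1.8064 2.0535]

Answer: 4.2170 7.8315 12.2473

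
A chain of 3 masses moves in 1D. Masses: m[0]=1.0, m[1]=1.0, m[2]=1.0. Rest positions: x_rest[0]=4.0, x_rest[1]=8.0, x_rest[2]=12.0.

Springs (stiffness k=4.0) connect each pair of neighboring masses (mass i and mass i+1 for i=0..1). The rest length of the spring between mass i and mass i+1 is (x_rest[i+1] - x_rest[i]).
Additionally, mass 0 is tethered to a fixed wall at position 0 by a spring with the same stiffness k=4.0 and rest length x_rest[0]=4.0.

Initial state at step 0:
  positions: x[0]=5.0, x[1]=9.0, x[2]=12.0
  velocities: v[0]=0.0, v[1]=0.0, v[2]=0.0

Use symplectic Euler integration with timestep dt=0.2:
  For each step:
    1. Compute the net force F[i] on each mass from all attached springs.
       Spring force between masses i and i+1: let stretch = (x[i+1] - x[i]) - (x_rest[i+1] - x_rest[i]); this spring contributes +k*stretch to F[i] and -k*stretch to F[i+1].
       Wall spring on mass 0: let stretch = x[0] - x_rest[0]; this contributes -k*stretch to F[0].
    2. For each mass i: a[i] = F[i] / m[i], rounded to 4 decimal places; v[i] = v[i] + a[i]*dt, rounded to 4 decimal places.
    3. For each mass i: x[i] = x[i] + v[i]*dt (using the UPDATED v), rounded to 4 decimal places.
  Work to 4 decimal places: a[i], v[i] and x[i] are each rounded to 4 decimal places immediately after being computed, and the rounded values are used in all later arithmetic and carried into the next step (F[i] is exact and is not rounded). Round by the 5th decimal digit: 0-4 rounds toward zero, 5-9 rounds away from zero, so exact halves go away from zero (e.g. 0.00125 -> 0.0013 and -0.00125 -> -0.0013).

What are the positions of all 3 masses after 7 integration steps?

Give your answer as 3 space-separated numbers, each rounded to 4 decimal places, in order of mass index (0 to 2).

Answer: 3.3522 7.9211 12.6418

Derivation:
Step 0: x=[5.0000 9.0000 12.0000] v=[0.0000 0.0000 0.0000]
Step 1: x=[4.8400 8.8400 12.1600] v=[-0.8000 -0.8000 0.8000]
Step 2: x=[4.5456 8.5712 12.4288] v=[-1.4720 -1.3440 1.3440]
Step 3: x=[4.1680 8.2755 12.7204] v=[-1.8880 -1.4784 1.4579]
Step 4: x=[3.7807 8.0338 12.9408] v=[-1.9364 -1.2085 1.1020]
Step 5: x=[3.4690 7.8967 13.0161] v=[-1.5585 -0.6854 0.3764]
Step 6: x=[3.3107 7.8703 12.9123] v=[-0.7915 -0.1320 -0.5191]
Step 7: x=[3.3522 7.9211 12.6418] v=[0.2076 0.2539 -1.3527]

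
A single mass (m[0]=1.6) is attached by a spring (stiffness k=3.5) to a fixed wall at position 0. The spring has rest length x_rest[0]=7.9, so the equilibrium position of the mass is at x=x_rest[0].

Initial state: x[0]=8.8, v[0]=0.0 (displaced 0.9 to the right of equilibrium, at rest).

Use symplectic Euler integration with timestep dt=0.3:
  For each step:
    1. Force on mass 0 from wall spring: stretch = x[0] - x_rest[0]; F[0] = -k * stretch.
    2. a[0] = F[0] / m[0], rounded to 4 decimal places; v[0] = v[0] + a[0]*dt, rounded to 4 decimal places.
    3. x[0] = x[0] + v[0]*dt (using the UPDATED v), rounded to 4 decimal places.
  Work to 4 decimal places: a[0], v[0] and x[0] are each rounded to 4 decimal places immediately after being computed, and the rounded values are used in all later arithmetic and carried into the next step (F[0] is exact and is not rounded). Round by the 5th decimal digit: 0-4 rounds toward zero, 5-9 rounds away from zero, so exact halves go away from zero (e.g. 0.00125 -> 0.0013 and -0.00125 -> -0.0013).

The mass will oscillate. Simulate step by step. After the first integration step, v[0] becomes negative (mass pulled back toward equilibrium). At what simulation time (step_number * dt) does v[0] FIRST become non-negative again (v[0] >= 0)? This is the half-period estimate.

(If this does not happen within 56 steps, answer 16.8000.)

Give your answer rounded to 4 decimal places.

Answer: 2.4000

Derivation:
Step 0: x=[8.8000] v=[0.0000]
Step 1: x=[8.6228] v=[-0.5906]
Step 2: x=[8.3033] v=[-1.0649]
Step 3: x=[7.9044] v=[-1.3296]
Step 4: x=[7.5047] v=[-1.3325]
Step 5: x=[7.1828] v=[-1.0731]
Step 6: x=[7.0021] v=[-0.6024]
Step 7: x=[6.9982] v=[-0.0131]
Step 8: x=[7.1718] v=[0.5787]
First v>=0 after going negative at step 8, time=2.4000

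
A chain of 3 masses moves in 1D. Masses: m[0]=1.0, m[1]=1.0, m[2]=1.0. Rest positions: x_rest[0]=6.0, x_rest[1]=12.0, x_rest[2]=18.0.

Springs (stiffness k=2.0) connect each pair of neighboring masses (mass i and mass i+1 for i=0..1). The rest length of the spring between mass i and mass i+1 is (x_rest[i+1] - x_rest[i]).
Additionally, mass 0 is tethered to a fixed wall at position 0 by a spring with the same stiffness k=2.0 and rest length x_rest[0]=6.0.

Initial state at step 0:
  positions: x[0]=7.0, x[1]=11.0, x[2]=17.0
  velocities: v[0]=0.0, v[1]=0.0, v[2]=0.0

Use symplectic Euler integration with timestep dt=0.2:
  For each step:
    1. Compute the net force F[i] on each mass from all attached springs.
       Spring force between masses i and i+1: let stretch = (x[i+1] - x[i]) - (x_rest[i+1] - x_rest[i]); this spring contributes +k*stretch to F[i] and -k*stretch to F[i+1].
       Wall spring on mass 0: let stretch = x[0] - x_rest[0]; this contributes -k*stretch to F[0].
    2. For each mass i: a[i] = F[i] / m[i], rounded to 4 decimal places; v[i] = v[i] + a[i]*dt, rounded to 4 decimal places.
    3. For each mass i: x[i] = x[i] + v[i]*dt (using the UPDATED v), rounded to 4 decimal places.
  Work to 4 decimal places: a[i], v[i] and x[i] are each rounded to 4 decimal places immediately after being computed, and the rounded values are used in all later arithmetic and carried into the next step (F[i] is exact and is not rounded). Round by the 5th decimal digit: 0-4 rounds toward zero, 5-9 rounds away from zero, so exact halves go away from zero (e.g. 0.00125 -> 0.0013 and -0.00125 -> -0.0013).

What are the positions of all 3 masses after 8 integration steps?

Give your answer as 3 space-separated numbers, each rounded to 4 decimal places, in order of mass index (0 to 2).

Answer: 4.9007 11.6338 18.1309

Derivation:
Step 0: x=[7.0000 11.0000 17.0000] v=[0.0000 0.0000 0.0000]
Step 1: x=[6.7600 11.1600 17.0000] v=[-1.2000 0.8000 0.0000]
Step 2: x=[6.3312 11.4352 17.0128] v=[-2.1440 1.3760 0.0640]
Step 3: x=[5.8042 11.7483 17.0594] v=[-2.6349 1.5654 0.2330]
Step 4: x=[5.2884 12.0107 17.1611] v=[-2.5789 1.3122 0.5086]
Step 5: x=[4.8873 12.1474 17.3308] v=[-2.0053 0.6834 0.8484]
Step 6: x=[4.6761 12.1179 17.5658] v=[-1.0562 -0.1473 1.1750]
Step 7: x=[4.6861 11.9289 17.8450] v=[0.0501 -0.9449 1.3958]
Step 8: x=[4.9007 11.6338 18.1309] v=[1.0728 -1.4756 1.4294]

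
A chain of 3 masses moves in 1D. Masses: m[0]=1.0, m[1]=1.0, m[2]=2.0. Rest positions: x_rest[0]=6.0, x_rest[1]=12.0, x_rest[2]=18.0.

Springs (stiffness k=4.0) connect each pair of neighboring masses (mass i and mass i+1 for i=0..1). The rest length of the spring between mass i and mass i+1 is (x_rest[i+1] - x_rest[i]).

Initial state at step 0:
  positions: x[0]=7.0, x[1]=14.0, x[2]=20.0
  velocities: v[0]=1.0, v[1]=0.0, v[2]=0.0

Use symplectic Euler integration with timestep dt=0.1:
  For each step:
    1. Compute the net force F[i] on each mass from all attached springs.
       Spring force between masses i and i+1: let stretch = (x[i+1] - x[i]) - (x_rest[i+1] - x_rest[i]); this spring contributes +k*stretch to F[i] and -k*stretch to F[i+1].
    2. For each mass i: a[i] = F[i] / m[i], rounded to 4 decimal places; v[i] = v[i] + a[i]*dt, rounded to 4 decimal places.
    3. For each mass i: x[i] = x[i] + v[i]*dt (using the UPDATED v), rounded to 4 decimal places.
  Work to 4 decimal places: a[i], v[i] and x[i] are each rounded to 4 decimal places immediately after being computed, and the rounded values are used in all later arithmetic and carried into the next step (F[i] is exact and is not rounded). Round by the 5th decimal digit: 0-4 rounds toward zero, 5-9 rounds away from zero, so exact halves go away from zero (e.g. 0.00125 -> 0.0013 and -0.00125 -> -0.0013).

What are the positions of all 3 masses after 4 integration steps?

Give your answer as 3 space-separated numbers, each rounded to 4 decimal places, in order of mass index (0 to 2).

Step 0: x=[7.0000 14.0000 20.0000] v=[1.0000 0.0000 0.0000]
Step 1: x=[7.1400 13.9600 20.0000] v=[1.4000 -0.4000 0.0000]
Step 2: x=[7.3128 13.8888 19.9992] v=[1.7280 -0.7120 -0.0080]
Step 3: x=[7.5086 13.7990 19.9962] v=[1.9584 -0.8982 -0.0301]
Step 4: x=[7.7161 13.7055 19.9893] v=[2.0746 -0.9355 -0.0695]

Answer: 7.7161 13.7055 19.9893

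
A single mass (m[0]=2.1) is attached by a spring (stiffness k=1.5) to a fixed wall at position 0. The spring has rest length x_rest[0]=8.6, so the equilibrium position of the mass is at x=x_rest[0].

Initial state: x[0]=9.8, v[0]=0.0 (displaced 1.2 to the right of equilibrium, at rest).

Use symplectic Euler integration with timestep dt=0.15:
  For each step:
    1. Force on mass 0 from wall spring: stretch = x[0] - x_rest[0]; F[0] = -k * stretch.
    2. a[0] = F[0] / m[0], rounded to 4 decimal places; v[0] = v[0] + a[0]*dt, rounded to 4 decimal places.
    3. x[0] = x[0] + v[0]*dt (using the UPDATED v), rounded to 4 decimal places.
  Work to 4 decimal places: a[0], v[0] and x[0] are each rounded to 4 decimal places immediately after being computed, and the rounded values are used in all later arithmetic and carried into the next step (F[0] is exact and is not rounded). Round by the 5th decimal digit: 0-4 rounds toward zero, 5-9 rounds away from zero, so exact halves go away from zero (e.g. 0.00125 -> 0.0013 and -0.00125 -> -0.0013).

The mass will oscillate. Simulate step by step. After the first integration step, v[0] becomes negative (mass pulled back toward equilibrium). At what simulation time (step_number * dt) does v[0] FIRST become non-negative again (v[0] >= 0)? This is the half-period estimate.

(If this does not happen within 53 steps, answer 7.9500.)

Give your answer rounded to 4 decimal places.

Answer: 3.7500

Derivation:
Step 0: x=[9.8000] v=[0.0000]
Step 1: x=[9.7807] v=[-0.1286]
Step 2: x=[9.7424] v=[-0.2551]
Step 3: x=[9.6858] v=[-0.3775]
Step 4: x=[9.6117] v=[-0.4938]
Step 5: x=[9.5214] v=[-0.6022]
Step 6: x=[9.4163] v=[-0.7009]
Step 7: x=[9.2980] v=[-0.7884]
Step 8: x=[9.1685] v=[-0.8632]
Step 9: x=[9.0299] v=[-0.9241]
Step 10: x=[8.8844] v=[-0.9702]
Step 11: x=[8.7343] v=[-1.0007]
Step 12: x=[8.5820] v=[-1.0151]
Step 13: x=[8.4300] v=[-1.0132]
Step 14: x=[8.2808] v=[-0.9950]
Step 15: x=[8.1367] v=[-0.9608]
Step 16: x=[8.0000] v=[-0.9112]
Step 17: x=[7.8730] v=[-0.8469]
Step 18: x=[7.7577] v=[-0.7690]
Step 19: x=[7.6559] v=[-0.6788]
Step 20: x=[7.5693] v=[-0.5776]
Step 21: x=[7.4992] v=[-0.4672]
Step 22: x=[7.4468] v=[-0.3493]
Step 23: x=[7.4129] v=[-0.2257]
Step 24: x=[7.3981] v=[-0.0985]
Step 25: x=[7.4026] v=[0.0303]
First v>=0 after going negative at step 25, time=3.7500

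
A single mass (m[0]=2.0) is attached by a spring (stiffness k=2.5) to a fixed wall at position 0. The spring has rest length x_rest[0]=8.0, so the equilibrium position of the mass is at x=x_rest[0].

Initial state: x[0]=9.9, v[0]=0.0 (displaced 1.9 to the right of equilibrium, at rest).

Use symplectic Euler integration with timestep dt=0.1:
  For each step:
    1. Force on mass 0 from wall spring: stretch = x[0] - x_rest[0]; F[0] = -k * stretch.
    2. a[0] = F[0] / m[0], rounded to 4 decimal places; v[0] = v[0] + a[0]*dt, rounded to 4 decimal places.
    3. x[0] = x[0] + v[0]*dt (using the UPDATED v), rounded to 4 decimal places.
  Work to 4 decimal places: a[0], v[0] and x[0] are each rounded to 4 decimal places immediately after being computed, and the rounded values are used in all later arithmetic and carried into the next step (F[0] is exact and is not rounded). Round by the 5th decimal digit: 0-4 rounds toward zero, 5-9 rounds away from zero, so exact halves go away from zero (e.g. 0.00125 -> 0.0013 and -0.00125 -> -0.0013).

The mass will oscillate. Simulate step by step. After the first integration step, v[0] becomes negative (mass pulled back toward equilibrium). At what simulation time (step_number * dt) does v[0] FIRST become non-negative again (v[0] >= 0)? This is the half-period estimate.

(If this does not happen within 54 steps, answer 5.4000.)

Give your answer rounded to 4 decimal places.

Answer: 2.9000

Derivation:
Step 0: x=[9.9000] v=[0.0000]
Step 1: x=[9.8763] v=[-0.2375]
Step 2: x=[9.8291] v=[-0.4720]
Step 3: x=[9.7590] v=[-0.7006]
Step 4: x=[9.6670] v=[-0.9205]
Step 5: x=[9.5541] v=[-1.1289]
Step 6: x=[9.4218] v=[-1.3232]
Step 7: x=[9.2717] v=[-1.5009]
Step 8: x=[9.1057] v=[-1.6599]
Step 9: x=[8.9259] v=[-1.7981]
Step 10: x=[8.7345] v=[-1.9138]
Step 11: x=[8.5339] v=[-2.0056]
Step 12: x=[8.3267] v=[-2.0723]
Step 13: x=[8.1154] v=[-2.1131]
Step 14: x=[7.9027] v=[-2.1275]
Step 15: x=[7.6912] v=[-2.1153]
Step 16: x=[7.4835] v=[-2.0767]
Step 17: x=[7.2823] v=[-2.0121]
Step 18: x=[7.0901] v=[-1.9224]
Step 19: x=[6.9092] v=[-1.8087]
Step 20: x=[6.7420] v=[-1.6724]
Step 21: x=[6.5905] v=[-1.5152]
Step 22: x=[6.4566] v=[-1.3390]
Step 23: x=[6.3420] v=[-1.1461]
Step 24: x=[6.2481] v=[-0.9389]
Step 25: x=[6.1761] v=[-0.7199]
Step 26: x=[6.1269] v=[-0.4919]
Step 27: x=[6.1011] v=[-0.2578]
Step 28: x=[6.0991] v=[-0.0204]
Step 29: x=[6.1208] v=[0.2172]
First v>=0 after going negative at step 29, time=2.9000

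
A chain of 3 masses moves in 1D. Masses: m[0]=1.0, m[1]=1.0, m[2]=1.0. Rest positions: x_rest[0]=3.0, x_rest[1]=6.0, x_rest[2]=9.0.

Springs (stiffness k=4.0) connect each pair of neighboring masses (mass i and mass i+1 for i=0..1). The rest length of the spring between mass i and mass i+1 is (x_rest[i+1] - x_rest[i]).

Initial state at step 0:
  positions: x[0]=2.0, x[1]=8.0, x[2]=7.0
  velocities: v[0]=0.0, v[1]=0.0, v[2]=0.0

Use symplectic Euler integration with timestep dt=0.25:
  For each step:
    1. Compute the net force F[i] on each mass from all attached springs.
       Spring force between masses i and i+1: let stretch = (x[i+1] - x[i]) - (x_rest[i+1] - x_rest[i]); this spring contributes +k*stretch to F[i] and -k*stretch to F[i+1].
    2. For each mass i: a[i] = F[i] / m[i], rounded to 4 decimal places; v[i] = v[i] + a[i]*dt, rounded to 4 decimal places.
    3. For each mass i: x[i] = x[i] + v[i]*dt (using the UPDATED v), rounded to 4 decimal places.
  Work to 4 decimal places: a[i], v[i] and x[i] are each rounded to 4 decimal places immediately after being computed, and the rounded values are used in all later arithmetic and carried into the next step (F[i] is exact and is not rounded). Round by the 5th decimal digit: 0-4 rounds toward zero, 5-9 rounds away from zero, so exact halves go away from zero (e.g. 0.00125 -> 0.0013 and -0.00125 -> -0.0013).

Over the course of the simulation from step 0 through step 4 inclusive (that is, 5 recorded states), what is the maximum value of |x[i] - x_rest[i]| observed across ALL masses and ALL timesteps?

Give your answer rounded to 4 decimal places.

Answer: 2.9219

Derivation:
Step 0: x=[2.0000 8.0000 7.0000] v=[0.0000 0.0000 0.0000]
Step 1: x=[2.7500 6.2500 8.0000] v=[3.0000 -7.0000 4.0000]
Step 2: x=[3.6250 4.0625 9.3125] v=[3.5000 -8.7500 5.2500]
Step 3: x=[3.8594 3.0781 10.0625] v=[0.9375 -3.9375 3.0000]
Step 4: x=[3.1485 4.0352 9.8164] v=[-2.8438 3.8282 -0.9844]
Max displacement = 2.9219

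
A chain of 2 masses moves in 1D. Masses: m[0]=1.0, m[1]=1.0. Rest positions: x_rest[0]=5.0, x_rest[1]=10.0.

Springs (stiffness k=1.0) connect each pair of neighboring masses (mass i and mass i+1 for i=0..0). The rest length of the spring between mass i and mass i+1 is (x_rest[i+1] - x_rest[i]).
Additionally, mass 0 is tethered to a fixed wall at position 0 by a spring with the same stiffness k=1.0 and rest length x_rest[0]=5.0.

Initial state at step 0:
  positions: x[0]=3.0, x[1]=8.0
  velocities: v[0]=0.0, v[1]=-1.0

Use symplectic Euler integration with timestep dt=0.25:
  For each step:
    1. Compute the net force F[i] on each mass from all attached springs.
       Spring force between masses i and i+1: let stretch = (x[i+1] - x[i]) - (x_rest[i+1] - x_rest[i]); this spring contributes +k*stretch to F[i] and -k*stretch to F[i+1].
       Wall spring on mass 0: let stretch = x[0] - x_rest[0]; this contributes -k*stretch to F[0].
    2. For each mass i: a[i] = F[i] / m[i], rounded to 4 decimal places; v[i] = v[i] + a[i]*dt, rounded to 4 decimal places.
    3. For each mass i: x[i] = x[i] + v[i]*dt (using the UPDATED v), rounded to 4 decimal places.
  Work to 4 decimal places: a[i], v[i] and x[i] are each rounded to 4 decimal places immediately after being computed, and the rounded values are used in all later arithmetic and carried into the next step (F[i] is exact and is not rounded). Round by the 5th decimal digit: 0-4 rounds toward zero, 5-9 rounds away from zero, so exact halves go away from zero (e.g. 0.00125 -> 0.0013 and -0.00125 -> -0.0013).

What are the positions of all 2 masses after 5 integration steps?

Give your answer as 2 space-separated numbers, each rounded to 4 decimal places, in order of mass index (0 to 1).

Answer: 4.1382 7.2585

Derivation:
Step 0: x=[3.0000 8.0000] v=[0.0000 -1.0000]
Step 1: x=[3.1250 7.7500] v=[0.5000 -1.0000]
Step 2: x=[3.3438 7.5234] v=[0.8750 -0.9063]
Step 3: x=[3.6148 7.3481] v=[1.0840 -0.7012]
Step 4: x=[3.8932 7.2520] v=[1.1136 -0.3845]
Step 5: x=[4.1382 7.2585] v=[0.9800 0.0258]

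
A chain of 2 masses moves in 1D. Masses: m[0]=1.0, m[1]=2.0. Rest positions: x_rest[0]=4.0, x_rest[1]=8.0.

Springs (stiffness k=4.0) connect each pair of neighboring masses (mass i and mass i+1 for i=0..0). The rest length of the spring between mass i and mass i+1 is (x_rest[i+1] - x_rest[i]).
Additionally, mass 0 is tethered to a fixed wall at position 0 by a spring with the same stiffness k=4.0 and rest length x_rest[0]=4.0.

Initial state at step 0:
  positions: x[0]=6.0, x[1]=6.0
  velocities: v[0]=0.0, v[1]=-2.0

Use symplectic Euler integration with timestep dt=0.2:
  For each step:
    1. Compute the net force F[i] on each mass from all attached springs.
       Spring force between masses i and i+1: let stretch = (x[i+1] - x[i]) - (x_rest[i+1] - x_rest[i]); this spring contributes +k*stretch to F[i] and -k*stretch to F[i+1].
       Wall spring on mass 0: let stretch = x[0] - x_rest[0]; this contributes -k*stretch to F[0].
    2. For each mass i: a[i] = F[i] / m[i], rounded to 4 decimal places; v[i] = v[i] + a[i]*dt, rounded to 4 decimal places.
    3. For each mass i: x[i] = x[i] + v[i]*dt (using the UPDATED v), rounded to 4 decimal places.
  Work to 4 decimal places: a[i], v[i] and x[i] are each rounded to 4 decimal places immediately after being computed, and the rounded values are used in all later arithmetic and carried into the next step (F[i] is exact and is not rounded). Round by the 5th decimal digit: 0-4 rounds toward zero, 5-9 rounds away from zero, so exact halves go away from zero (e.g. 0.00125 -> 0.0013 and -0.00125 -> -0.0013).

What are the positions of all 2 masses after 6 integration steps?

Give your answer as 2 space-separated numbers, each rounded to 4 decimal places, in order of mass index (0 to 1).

Answer: 0.7728 6.4725

Derivation:
Step 0: x=[6.0000 6.0000] v=[0.0000 -2.0000]
Step 1: x=[5.0400 5.9200] v=[-4.8000 -0.4000]
Step 2: x=[3.4144 6.0896] v=[-8.1280 0.8480]
Step 3: x=[1.6705 6.3652] v=[-8.7194 1.3779]
Step 4: x=[0.4105 6.5852] v=[-6.3000 1.1000]
Step 5: x=[0.0728 6.6312] v=[-1.6886 0.2301]
Step 6: x=[0.7728 6.4725] v=[3.4999 -0.7933]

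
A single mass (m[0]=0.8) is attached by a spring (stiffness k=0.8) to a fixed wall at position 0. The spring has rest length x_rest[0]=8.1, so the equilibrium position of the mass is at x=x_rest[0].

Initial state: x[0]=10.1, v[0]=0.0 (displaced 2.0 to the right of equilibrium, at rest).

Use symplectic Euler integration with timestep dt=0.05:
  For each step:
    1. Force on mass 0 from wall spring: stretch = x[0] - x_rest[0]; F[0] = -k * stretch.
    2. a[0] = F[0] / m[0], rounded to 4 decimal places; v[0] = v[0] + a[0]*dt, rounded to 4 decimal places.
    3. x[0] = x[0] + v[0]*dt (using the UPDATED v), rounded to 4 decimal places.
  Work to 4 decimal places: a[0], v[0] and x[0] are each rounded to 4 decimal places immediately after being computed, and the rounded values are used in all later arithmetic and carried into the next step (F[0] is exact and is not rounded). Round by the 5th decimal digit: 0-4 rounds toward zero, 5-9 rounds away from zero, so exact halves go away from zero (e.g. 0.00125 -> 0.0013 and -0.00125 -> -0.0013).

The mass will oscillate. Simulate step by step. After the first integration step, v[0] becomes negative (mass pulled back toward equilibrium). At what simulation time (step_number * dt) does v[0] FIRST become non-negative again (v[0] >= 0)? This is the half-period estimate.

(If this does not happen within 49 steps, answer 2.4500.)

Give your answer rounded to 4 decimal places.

Answer: 2.4500

Derivation:
Step 0: x=[10.1000] v=[0.0000]
Step 1: x=[10.0950] v=[-0.1000]
Step 2: x=[10.0850] v=[-0.1998]
Step 3: x=[10.0700] v=[-0.2991]
Step 4: x=[10.0501] v=[-0.3976]
Step 5: x=[10.0253] v=[-0.4951]
Step 6: x=[9.9957] v=[-0.5914]
Step 7: x=[9.9614] v=[-0.6862]
Step 8: x=[9.9224] v=[-0.7793]
Step 9: x=[9.8789] v=[-0.8704]
Step 10: x=[9.8309] v=[-0.9593]
Step 11: x=[9.7786] v=[-1.0458]
Step 12: x=[9.7221] v=[-1.1297]
Step 13: x=[9.6616] v=[-1.2108]
Step 14: x=[9.5972] v=[-1.2889]
Step 15: x=[9.5290] v=[-1.3638]
Step 16: x=[9.4572] v=[-1.4353]
Step 17: x=[9.3820] v=[-1.5032]
Step 18: x=[9.3036] v=[-1.5673]
Step 19: x=[9.2222] v=[-1.6275]
Step 20: x=[9.1380] v=[-1.6836]
Step 21: x=[9.0512] v=[-1.7355]
Step 22: x=[8.9620] v=[-1.7831]
Step 23: x=[8.8707] v=[-1.8262]
Step 24: x=[8.7775] v=[-1.8647]
Step 25: x=[8.6826] v=[-1.8986]
Step 26: x=[8.5862] v=[-1.9277]
Step 27: x=[8.4886] v=[-1.9520]
Step 28: x=[8.3900] v=[-1.9714]
Step 29: x=[8.2907] v=[-1.9859]
Step 30: x=[8.1909] v=[-1.9954]
Step 31: x=[8.0909] v=[-1.9999]
Step 32: x=[7.9909] v=[-1.9994]
Step 33: x=[7.8912] v=[-1.9939]
Step 34: x=[7.7920] v=[-1.9835]
Step 35: x=[7.6936] v=[-1.9681]
Step 36: x=[7.5962] v=[-1.9478]
Step 37: x=[7.5001] v=[-1.9226]
Step 38: x=[7.4055] v=[-1.8926]
Step 39: x=[7.3126] v=[-1.8579]
Step 40: x=[7.2217] v=[-1.8185]
Step 41: x=[7.1330] v=[-1.7746]
Step 42: x=[7.0467] v=[-1.7263]
Step 43: x=[6.9630] v=[-1.6736]
Step 44: x=[6.8822] v=[-1.6168]
Step 45: x=[6.8044] v=[-1.5559]
Step 46: x=[6.7298] v=[-1.4911]
Step 47: x=[6.6587] v=[-1.4226]
Step 48: x=[6.5912] v=[-1.3505]
Step 49: x=[6.5274] v=[-1.2751]
v[0] did not become non-negative within 49 steps; using fallback time=2.4500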